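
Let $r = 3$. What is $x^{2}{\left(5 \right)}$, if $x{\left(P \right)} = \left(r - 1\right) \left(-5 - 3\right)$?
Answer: $256$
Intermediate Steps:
$x{\left(P \right)} = -16$ ($x{\left(P \right)} = \left(3 - 1\right) \left(-5 - 3\right) = 2 \left(-8\right) = -16$)
$x^{2}{\left(5 \right)} = \left(-16\right)^{2} = 256$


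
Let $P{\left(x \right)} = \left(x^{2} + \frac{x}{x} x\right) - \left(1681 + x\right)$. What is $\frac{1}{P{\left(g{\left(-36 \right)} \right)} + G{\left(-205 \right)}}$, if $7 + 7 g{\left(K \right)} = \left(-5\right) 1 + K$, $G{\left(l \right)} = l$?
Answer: $- \frac{49}{90110} \approx -0.00054378$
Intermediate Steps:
$g{\left(K \right)} = - \frac{12}{7} + \frac{K}{7}$ ($g{\left(K \right)} = -1 + \frac{\left(-5\right) 1 + K}{7} = -1 + \frac{-5 + K}{7} = -1 + \left(- \frac{5}{7} + \frac{K}{7}\right) = - \frac{12}{7} + \frac{K}{7}$)
$P{\left(x \right)} = -1681 + x^{2}$ ($P{\left(x \right)} = \left(x^{2} + 1 x\right) - \left(1681 + x\right) = \left(x^{2} + x\right) - \left(1681 + x\right) = \left(x + x^{2}\right) - \left(1681 + x\right) = -1681 + x^{2}$)
$\frac{1}{P{\left(g{\left(-36 \right)} \right)} + G{\left(-205 \right)}} = \frac{1}{\left(-1681 + \left(- \frac{12}{7} + \frac{1}{7} \left(-36\right)\right)^{2}\right) - 205} = \frac{1}{\left(-1681 + \left(- \frac{12}{7} - \frac{36}{7}\right)^{2}\right) - 205} = \frac{1}{\left(-1681 + \left(- \frac{48}{7}\right)^{2}\right) - 205} = \frac{1}{\left(-1681 + \frac{2304}{49}\right) - 205} = \frac{1}{- \frac{80065}{49} - 205} = \frac{1}{- \frac{90110}{49}} = - \frac{49}{90110}$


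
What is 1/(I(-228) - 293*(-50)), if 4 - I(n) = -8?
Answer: 1/14662 ≈ 6.8204e-5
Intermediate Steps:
I(n) = 12 (I(n) = 4 - 1*(-8) = 4 + 8 = 12)
1/(I(-228) - 293*(-50)) = 1/(12 - 293*(-50)) = 1/(12 + 14650) = 1/14662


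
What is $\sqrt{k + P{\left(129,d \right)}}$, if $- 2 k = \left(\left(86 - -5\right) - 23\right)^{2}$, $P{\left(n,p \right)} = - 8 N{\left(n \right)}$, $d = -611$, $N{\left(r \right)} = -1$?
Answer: $48 i \approx 48.0 i$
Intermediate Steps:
$P{\left(n,p \right)} = 8$ ($P{\left(n,p \right)} = \left(-8\right) \left(-1\right) = 8$)
$k = -2312$ ($k = - \frac{\left(\left(86 - -5\right) - 23\right)^{2}}{2} = - \frac{\left(\left(86 + 5\right) - 23\right)^{2}}{2} = - \frac{\left(91 - 23\right)^{2}}{2} = - \frac{68^{2}}{2} = \left(- \frac{1}{2}\right) 4624 = -2312$)
$\sqrt{k + P{\left(129,d \right)}} = \sqrt{-2312 + 8} = \sqrt{-2304} = 48 i$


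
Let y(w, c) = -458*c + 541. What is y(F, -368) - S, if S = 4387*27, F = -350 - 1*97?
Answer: 50636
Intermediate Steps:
F = -447 (F = -350 - 97 = -447)
y(w, c) = 541 - 458*c
S = 118449
y(F, -368) - S = (541 - 458*(-368)) - 1*118449 = (541 + 168544) - 118449 = 169085 - 118449 = 50636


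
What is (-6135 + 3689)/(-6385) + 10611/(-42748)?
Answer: 36810373/272945980 ≈ 0.13486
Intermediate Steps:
(-6135 + 3689)/(-6385) + 10611/(-42748) = -2446*(-1/6385) + 10611*(-1/42748) = 2446/6385 - 10611/42748 = 36810373/272945980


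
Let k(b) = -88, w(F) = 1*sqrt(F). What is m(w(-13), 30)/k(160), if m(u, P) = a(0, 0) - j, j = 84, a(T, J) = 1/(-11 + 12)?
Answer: 83/88 ≈ 0.94318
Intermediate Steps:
a(T, J) = 1 (a(T, J) = 1/1 = 1)
w(F) = sqrt(F)
m(u, P) = -83 (m(u, P) = 1 - 1*84 = 1 - 84 = -83)
m(w(-13), 30)/k(160) = -83/(-88) = -83*(-1/88) = 83/88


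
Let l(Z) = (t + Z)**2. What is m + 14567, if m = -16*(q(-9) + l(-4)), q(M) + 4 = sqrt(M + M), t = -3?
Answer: 13847 - 48*I*sqrt(2) ≈ 13847.0 - 67.882*I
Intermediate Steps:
q(M) = -4 + sqrt(2)*sqrt(M) (q(M) = -4 + sqrt(M + M) = -4 + sqrt(2*M) = -4 + sqrt(2)*sqrt(M))
l(Z) = (-3 + Z)**2
m = -720 - 48*I*sqrt(2) (m = -16*((-4 + sqrt(2)*sqrt(-9)) + (-3 - 4)**2) = -16*((-4 + sqrt(2)*(3*I)) + (-7)**2) = -16*((-4 + 3*I*sqrt(2)) + 49) = -16*(45 + 3*I*sqrt(2)) = -720 - 48*I*sqrt(2) ≈ -720.0 - 67.882*I)
m + 14567 = (-720 - 48*I*sqrt(2)) + 14567 = 13847 - 48*I*sqrt(2)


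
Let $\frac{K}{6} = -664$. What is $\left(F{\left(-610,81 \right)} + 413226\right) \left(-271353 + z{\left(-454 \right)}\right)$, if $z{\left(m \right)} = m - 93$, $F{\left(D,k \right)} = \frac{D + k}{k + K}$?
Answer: $- \frac{438526194943300}{3903} \approx -1.1236 \cdot 10^{11}$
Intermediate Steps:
$K = -3984$ ($K = 6 \left(-664\right) = -3984$)
$F{\left(D,k \right)} = \frac{D + k}{-3984 + k}$ ($F{\left(D,k \right)} = \frac{D + k}{k - 3984} = \frac{D + k}{-3984 + k}$)
$z{\left(m \right)} = -93 + m$ ($z{\left(m \right)} = m - 93 = -93 + m$)
$\left(F{\left(-610,81 \right)} + 413226\right) \left(-271353 + z{\left(-454 \right)}\right) = \left(\frac{-610 + 81}{-3984 + 81} + 413226\right) \left(-271353 - 547\right) = \left(\frac{1}{-3903} \left(-529\right) + 413226\right) \left(-271353 - 547\right) = \left(\left(- \frac{1}{3903}\right) \left(-529\right) + 413226\right) \left(-271900\right) = \left(\frac{529}{3903} + 413226\right) \left(-271900\right) = \frac{1612821607}{3903} \left(-271900\right) = - \frac{438526194943300}{3903}$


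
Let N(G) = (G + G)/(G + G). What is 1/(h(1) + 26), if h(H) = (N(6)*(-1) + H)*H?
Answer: 1/26 ≈ 0.038462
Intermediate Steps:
N(G) = 1 (N(G) = (2*G)/((2*G)) = (2*G)*(1/(2*G)) = 1)
h(H) = H*(-1 + H) (h(H) = (1*(-1) + H)*H = (-1 + H)*H = H*(-1 + H))
1/(h(1) + 26) = 1/(1*(-1 + 1) + 26) = 1/(1*0 + 26) = 1/(0 + 26) = 1/26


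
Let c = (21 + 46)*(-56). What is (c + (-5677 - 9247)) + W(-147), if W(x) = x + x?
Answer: -18970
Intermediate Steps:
W(x) = 2*x
c = -3752 (c = 67*(-56) = -3752)
(c + (-5677 - 9247)) + W(-147) = (-3752 + (-5677 - 9247)) + 2*(-147) = (-3752 - 14924) - 294 = -18676 - 294 = -18970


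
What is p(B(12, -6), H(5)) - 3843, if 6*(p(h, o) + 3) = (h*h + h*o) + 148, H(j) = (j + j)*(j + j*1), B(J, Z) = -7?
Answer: -23579/6 ≈ -3929.8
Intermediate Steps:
H(j) = 4*j² (H(j) = (2*j)*(j + j) = (2*j)*(2*j) = 4*j²)
p(h, o) = 65/3 + h²/6 + h*o/6 (p(h, o) = -3 + ((h*h + h*o) + 148)/6 = -3 + ((h² + h*o) + 148)/6 = -3 + (148 + h² + h*o)/6 = -3 + (74/3 + h²/6 + h*o/6) = 65/3 + h²/6 + h*o/6)
p(B(12, -6), H(5)) - 3843 = (65/3 + (⅙)*(-7)² + (⅙)*(-7)*(4*5²)) - 3843 = (65/3 + (⅙)*49 + (⅙)*(-7)*(4*25)) - 3843 = (65/3 + 49/6 + (⅙)*(-7)*100) - 3843 = (65/3 + 49/6 - 350/3) - 3843 = -521/6 - 3843 = -23579/6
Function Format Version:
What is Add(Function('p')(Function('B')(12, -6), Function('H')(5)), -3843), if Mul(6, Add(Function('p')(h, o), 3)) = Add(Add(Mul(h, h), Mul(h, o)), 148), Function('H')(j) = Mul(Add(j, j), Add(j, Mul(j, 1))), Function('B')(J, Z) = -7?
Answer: Rational(-23579, 6) ≈ -3929.8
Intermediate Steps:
Function('H')(j) = Mul(4, Pow(j, 2)) (Function('H')(j) = Mul(Mul(2, j), Add(j, j)) = Mul(Mul(2, j), Mul(2, j)) = Mul(4, Pow(j, 2)))
Function('p')(h, o) = Add(Rational(65, 3), Mul(Rational(1, 6), Pow(h, 2)), Mul(Rational(1, 6), h, o)) (Function('p')(h, o) = Add(-3, Mul(Rational(1, 6), Add(Add(Mul(h, h), Mul(h, o)), 148))) = Add(-3, Mul(Rational(1, 6), Add(Add(Pow(h, 2), Mul(h, o)), 148))) = Add(-3, Mul(Rational(1, 6), Add(148, Pow(h, 2), Mul(h, o)))) = Add(-3, Add(Rational(74, 3), Mul(Rational(1, 6), Pow(h, 2)), Mul(Rational(1, 6), h, o))) = Add(Rational(65, 3), Mul(Rational(1, 6), Pow(h, 2)), Mul(Rational(1, 6), h, o)))
Add(Function('p')(Function('B')(12, -6), Function('H')(5)), -3843) = Add(Add(Rational(65, 3), Mul(Rational(1, 6), Pow(-7, 2)), Mul(Rational(1, 6), -7, Mul(4, Pow(5, 2)))), -3843) = Add(Add(Rational(65, 3), Mul(Rational(1, 6), 49), Mul(Rational(1, 6), -7, Mul(4, 25))), -3843) = Add(Add(Rational(65, 3), Rational(49, 6), Mul(Rational(1, 6), -7, 100)), -3843) = Add(Add(Rational(65, 3), Rational(49, 6), Rational(-350, 3)), -3843) = Add(Rational(-521, 6), -3843) = Rational(-23579, 6)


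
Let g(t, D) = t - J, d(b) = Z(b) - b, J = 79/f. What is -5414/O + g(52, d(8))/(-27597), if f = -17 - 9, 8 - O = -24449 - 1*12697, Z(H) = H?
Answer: -3883463/26290742 ≈ -0.14771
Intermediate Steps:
O = 37154 (O = 8 - (-24449 - 1*12697) = 8 - (-24449 - 12697) = 8 - 1*(-37146) = 8 + 37146 = 37154)
f = -26
J = -79/26 (J = 79/(-26) = 79*(-1/26) = -79/26 ≈ -3.0385)
d(b) = 0 (d(b) = b - b = 0)
g(t, D) = 79/26 + t (g(t, D) = t - 1*(-79/26) = t + 79/26 = 79/26 + t)
-5414/O + g(52, d(8))/(-27597) = -5414/37154 + (79/26 + 52)/(-27597) = -5414*1/37154 + (1431/26)*(-1/27597) = -2707/18577 - 477/239174 = -3883463/26290742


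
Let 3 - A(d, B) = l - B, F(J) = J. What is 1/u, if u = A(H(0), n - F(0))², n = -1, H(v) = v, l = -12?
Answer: 1/196 ≈ 0.0051020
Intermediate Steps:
A(d, B) = 15 + B (A(d, B) = 3 - (-12 - B) = 3 + (12 + B) = 15 + B)
u = 196 (u = (15 + (-1 - 1*0))² = (15 + (-1 + 0))² = (15 - 1)² = 14² = 196)
1/u = 1/196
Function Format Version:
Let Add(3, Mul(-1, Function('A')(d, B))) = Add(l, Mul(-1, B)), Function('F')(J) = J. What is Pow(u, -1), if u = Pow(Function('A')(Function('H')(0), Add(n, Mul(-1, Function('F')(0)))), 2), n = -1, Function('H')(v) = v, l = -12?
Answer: Rational(1, 196) ≈ 0.0051020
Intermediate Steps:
Function('A')(d, B) = Add(15, B) (Function('A')(d, B) = Add(3, Mul(-1, Add(-12, Mul(-1, B)))) = Add(3, Add(12, B)) = Add(15, B))
u = 196 (u = Pow(Add(15, Add(-1, Mul(-1, 0))), 2) = Pow(Add(15, Add(-1, 0)), 2) = Pow(Add(15, -1), 2) = Pow(14, 2) = 196)
Pow(u, -1) = Pow(196, -1) = Rational(1, 196)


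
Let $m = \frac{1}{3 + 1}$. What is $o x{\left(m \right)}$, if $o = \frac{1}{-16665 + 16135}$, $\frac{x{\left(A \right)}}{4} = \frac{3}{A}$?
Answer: $- \frac{24}{265} \approx -0.090566$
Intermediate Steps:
$m = \frac{1}{4} \approx 0.25$
$x{\left(A \right)} = \frac{12}{A}$ ($x{\left(A \right)} = 4 \frac{3}{A} = \frac{12}{A}$)
$o = - \frac{1}{530}$ ($o = \frac{1}{-530} = - \frac{1}{530} \approx -0.0018868$)
$o x{\left(m \right)} = - \frac{12 \frac{1}{\frac{1}{4}}}{530} = - \frac{12 \cdot 4}{530} = \left(- \frac{1}{530}\right) 48 = - \frac{24}{265}$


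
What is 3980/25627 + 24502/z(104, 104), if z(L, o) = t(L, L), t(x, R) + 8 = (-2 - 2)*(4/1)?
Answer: -313908617/307524 ≈ -1020.8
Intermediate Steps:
t(x, R) = -24 (t(x, R) = -8 + (-2 - 2)*(4/1) = -8 - 16 = -24)
z(L, o) = -24
3980/25627 + 24502/z(104, 104) = 3980/25627 + 24502/(-24) = 3980*(1/25627) + 24502*(-1/24) = 3980/25627 - 12251/12 = -313908617/307524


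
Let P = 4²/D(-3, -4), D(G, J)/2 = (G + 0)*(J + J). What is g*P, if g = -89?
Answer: -89/3 ≈ -29.667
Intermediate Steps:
D(G, J) = 4*G*J (D(G, J) = 2*((G + 0)*(J + J)) = 2*(G*(2*J)) = 2*(2*G*J) = 4*G*J)
P = ⅓ (P = 4²/((4*(-3)*(-4))) = 16/48 = 16*(1/48) = ⅓ ≈ 0.33333)
g*P = -89*⅓ = -89/3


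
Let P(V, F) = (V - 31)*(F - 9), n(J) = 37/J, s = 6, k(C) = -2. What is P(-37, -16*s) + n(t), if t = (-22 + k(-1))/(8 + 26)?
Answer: 85051/12 ≈ 7087.6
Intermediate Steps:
t = -12/17 (t = (-22 - 2)/(8 + 26) = -24/34 = -24*1/34 = -12/17 ≈ -0.70588)
P(V, F) = (-31 + V)*(-9 + F)
P(-37, -16*s) + n(t) = (279 - (-496)*6 - 9*(-37) - 16*6*(-37)) + 37/(-12/17) = (279 - 31*(-96) + 333 - 96*(-37)) + 37*(-17/12) = (279 + 2976 + 333 + 3552) - 629/12 = 7140 - 629/12 = 85051/12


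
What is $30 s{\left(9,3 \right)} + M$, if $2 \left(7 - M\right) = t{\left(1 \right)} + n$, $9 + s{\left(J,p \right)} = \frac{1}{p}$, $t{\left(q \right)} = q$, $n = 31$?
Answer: $-269$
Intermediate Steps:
$s{\left(J,p \right)} = -9 + \frac{1}{p}$
$M = -9$ ($M = 7 - \frac{1 + 31}{2} = 7 - 16 = -9$)
$30 s{\left(9,3 \right)} + M = 30 \left(-9 + \frac{1}{3}\right) - 9 = 30 \left(- \frac{26}{3}\right) - 9 = -260 - 9 = -269$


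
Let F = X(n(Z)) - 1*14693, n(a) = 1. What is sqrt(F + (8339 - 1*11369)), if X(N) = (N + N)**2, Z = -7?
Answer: I*sqrt(17719) ≈ 133.11*I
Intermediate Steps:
X(N) = 4*N**2 (X(N) = (2*N)**2 = 4*N**2)
F = -14689 (F = 4*1**2 - 1*14693 = 4*1 - 14693 = 4 - 14693 = -14689)
sqrt(F + (8339 - 1*11369)) = sqrt(-14689 + (8339 - 1*11369)) = sqrt(-14689 + (8339 - 11369)) = sqrt(-14689 - 3030) = sqrt(-17719) = I*sqrt(17719)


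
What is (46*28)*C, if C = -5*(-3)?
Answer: 19320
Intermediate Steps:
C = 15
(46*28)*C = (46*28)*15 = 1288*15 = 19320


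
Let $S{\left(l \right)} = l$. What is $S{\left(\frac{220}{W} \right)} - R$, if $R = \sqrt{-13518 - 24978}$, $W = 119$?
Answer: $\frac{220}{119} - 4 i \sqrt{2406} \approx 1.8487 - 196.2 i$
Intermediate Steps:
$R = 4 i \sqrt{2406}$ ($R = \sqrt{-38496} = 4 i \sqrt{2406} \approx 196.2 i$)
$S{\left(\frac{220}{W} \right)} - R = \frac{220}{119} - 4 i \sqrt{2406}$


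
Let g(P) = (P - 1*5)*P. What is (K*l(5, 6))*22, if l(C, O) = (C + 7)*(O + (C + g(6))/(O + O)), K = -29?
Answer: -52954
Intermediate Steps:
g(P) = P*(-5 + P) (g(P) = (P - 5)*P = (-5 + P)*P = P*(-5 + P))
l(C, O) = (7 + C)*(O + (6 + C)/(2*O)) (l(C, O) = (C + 7)*(O + (C + 6*(-5 + 6))/(O + O)) = (7 + C)*(O + (C + 6*1)/((2*O))) = (7 + C)*(O + (C + 6)*(1/(2*O))) = (7 + C)*(O + (6 + C)*(1/(2*O))) = (7 + C)*(O + (6 + C)/(2*O)))
(K*l(5, 6))*22 = -29*(42 + 5² + 13*5 + 2*6²*(7 + 5))/(2*6)*22 = -29*(42 + 25 + 65 + 2*36*12)/(2*6)*22 = -29*(42 + 25 + 65 + 864)/(2*6)*22 = -29*996/(2*6)*22 = -29*83*22 = -2407*22 = -52954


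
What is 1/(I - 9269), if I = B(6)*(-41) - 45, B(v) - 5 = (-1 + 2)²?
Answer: -1/9560 ≈ -0.00010460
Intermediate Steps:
B(v) = 6 (B(v) = 5 + (-1 + 2)² = 5 + 1² = 5 + 1 = 6)
I = -291 (I = 6*(-41) - 45 = -246 - 45 = -291)
1/(I - 9269) = 1/(-291 - 9269) = 1/(-9560) = -1/9560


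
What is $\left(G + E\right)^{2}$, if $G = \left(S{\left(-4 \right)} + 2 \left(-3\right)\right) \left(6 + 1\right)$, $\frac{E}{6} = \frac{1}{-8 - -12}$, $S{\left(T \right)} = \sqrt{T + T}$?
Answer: $\frac{4993}{4} - 1134 i \sqrt{2} \approx 1248.3 - 1603.7 i$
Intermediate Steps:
$S{\left(T \right)} = \sqrt{2} \sqrt{T}$ ($S{\left(T \right)} = \sqrt{2 T} = \sqrt{2} \sqrt{T}$)
$E = \frac{3}{2}$ ($E = \frac{6}{-8 - -12} = \frac{6}{-8 + 12} = \frac{6}{4} = 6 \cdot \frac{1}{4} = \frac{3}{2} \approx 1.5$)
$G = -42 + 14 i \sqrt{2}$ ($G = \left(\sqrt{2} \sqrt{-4} + 2 \left(-3\right)\right) \left(6 + 1\right) = \left(\sqrt{2} \cdot 2 i - 6\right) 7 = \left(2 i \sqrt{2} - 6\right) 7 = \left(-6 + 2 i \sqrt{2}\right) 7 = -42 + 14 i \sqrt{2} \approx -42.0 + 19.799 i$)
$\left(G + E\right)^{2} = \left(\left(-42 + 14 i \sqrt{2}\right) + \frac{3}{2}\right)^{2} = \left(- \frac{81}{2} + 14 i \sqrt{2}\right)^{2}$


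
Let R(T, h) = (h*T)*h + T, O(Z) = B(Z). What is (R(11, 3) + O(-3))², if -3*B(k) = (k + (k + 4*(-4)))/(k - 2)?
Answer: 2650384/225 ≈ 11779.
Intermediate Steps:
B(k) = -(-16 + 2*k)/(3*(-2 + k)) (B(k) = -(k + (k + 4*(-4)))/(3*(k - 2)) = -(k + (k - 16))/(3*(-2 + k)) = -(k + (-16 + k))/(3*(-2 + k)) = -(-16 + 2*k)/(3*(-2 + k)))
O(Z) = 2*(8 - Z)/(3*(-2 + Z))
R(T, h) = T + T*h² (R(T, h) = (T*h)*h + T = T*h² + T = T + T*h²)
(R(11, 3) + O(-3))² = (11*(1 + 3²) + 2*(8 - 1*(-3))/(3*(-2 - 3)))² = (11*(1 + 9) + (⅔)*(8 + 3)/(-5))² = (11*10 + (⅔)*(-⅕)*11)² = (110 - 22/15)² = (1628/15)² = 2650384/225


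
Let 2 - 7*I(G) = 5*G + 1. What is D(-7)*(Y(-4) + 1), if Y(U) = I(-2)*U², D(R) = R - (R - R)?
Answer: -183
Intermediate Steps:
I(G) = ⅐ - 5*G/7 (I(G) = 2/7 - (5*G + 1)/7 = 2/7 - (1 + 5*G)/7 = 2/7 + (-⅐ - 5*G/7) = ⅐ - 5*G/7)
D(R) = R (D(R) = R - 1*0 = R + 0 = R)
Y(U) = 11*U²/7 (Y(U) = (⅐ - 5/7*(-2))*U² = (⅐ + 10/7)*U² = 11*U²/7)
D(-7)*(Y(-4) + 1) = -7*((11/7)*(-4)² + 1) = -7*((11/7)*16 + 1) = -7*(176/7 + 1) = -7*183/7 = -183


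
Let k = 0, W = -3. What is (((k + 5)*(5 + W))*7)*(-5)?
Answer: -350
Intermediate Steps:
(((k + 5)*(5 + W))*7)*(-5) = (((0 + 5)*(5 - 3))*7)*(-5) = ((5*2)*7)*(-5) = (10*7)*(-5) = 70*(-5) = -350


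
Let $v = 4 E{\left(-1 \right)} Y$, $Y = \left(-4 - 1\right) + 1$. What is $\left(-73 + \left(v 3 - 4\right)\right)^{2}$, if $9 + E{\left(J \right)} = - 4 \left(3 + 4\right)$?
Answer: $2886601$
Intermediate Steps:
$E{\left(J \right)} = -37$ ($E{\left(J \right)} = -9 - 4 \left(3 + 4\right) = -9 - 28 = -37$)
$Y = -4$ ($Y = -5 + 1 = -4$)
$v = 592$ ($v = 4 \left(-37\right) \left(-4\right) = \left(-148\right) \left(-4\right) = 592$)
$\left(-73 + \left(v 3 - 4\right)\right)^{2} = \left(-73 + \left(592 \cdot 3 - 4\right)\right)^{2} = \left(-73 + \left(1776 - 4\right)\right)^{2} = \left(-73 + 1772\right)^{2} = 1699^{2} = 2886601$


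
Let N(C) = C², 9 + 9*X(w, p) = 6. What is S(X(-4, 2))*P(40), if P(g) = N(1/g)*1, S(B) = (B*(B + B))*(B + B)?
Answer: -1/10800 ≈ -9.2593e-5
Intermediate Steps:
X(w, p) = -⅓ (X(w, p) = -1 + (⅑)*6 = -1 + ⅔ = -⅓)
S(B) = 4*B³ (S(B) = (B*(2*B))*(2*B) = (2*B²)*(2*B) = 4*B³)
P(g) = g⁻² (P(g) = (1/g)²*1 = 1/g² = g⁻²)
S(X(-4, 2))*P(40) = (4*(-⅓)³)/40² = (4*(-1/27))*(1/1600) = -4/27*1/1600 = -1/10800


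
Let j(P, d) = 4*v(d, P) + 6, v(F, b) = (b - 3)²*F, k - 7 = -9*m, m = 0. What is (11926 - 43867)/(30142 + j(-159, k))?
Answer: -31941/764980 ≈ -0.041754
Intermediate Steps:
k = 7 (k = 7 - 9*0 = 7 + 0 = 7)
v(F, b) = F*(-3 + b)² (v(F, b) = (-3 + b)²*F = F*(-3 + b)²)
j(P, d) = 6 + 4*d*(-3 + P)² (j(P, d) = 4*(d*(-3 + P)²) + 6 = 4*d*(-3 + P)² + 6 = 6 + 4*d*(-3 + P)²)
(11926 - 43867)/(30142 + j(-159, k)) = (11926 - 43867)/(30142 + (6 + 4*7*(-3 - 159)²)) = -31941/(30142 + (6 + 4*7*(-162)²)) = -31941/(30142 + (6 + 4*7*26244)) = -31941/(30142 + (6 + 734832)) = -31941/(30142 + 734838) = -31941/764980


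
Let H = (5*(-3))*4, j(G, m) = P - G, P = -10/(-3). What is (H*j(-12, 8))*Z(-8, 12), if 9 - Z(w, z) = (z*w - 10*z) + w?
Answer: -214360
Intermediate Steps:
Z(w, z) = 9 - w + 10*z - w*z (Z(w, z) = 9 - ((z*w - 10*z) + w) = 9 - ((w*z - 10*z) + w) = 9 - ((-10*z + w*z) + w) = 9 - (w - 10*z + w*z) = 9 + (-w + 10*z - w*z) = 9 - w + 10*z - w*z)
P = 10/3 (P = -10*(-1/3) = 10/3 ≈ 3.3333)
j(G, m) = 10/3 - G
H = -60 (H = -15*4 = -60)
(H*j(-12, 8))*Z(-8, 12) = (-60*(10/3 - 1*(-12)))*(9 - 1*(-8) + 10*12 - 1*(-8)*12) = (-60*(10/3 + 12))*(9 + 8 + 120 + 96) = -60*46/3*233 = -920*233 = -214360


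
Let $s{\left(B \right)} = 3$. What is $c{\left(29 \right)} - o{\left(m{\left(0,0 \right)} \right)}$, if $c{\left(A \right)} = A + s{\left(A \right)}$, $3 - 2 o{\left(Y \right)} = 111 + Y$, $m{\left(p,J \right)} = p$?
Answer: $86$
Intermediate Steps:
$o{\left(Y \right)} = -54 - \frac{Y}{2}$ ($o{\left(Y \right)} = \frac{3}{2} - \frac{111 + Y}{2} = \frac{3}{2} - \left(\frac{111}{2} + \frac{Y}{2}\right) = -54 - \frac{Y}{2}$)
$c{\left(A \right)} = 3 + A$ ($c{\left(A \right)} = A + 3 = 3 + A$)
$c{\left(29 \right)} - o{\left(m{\left(0,0 \right)} \right)} = \left(3 + 29\right) - \left(-54 - 0\right) = 32 - \left(-54 + 0\right) = 32 - -54 = 32 + 54 = 86$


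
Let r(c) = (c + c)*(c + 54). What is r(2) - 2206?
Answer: -1982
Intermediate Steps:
r(c) = 2*c*(54 + c) (r(c) = (2*c)*(54 + c) = 2*c*(54 + c))
r(2) - 2206 = 2*2*(54 + 2) - 2206 = 2*2*56 - 2206 = 224 - 2206 = -1982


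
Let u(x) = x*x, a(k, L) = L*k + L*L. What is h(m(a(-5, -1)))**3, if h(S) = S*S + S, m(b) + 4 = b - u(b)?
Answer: 1412467848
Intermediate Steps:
a(k, L) = L**2 + L*k (a(k, L) = L*k + L**2 = L**2 + L*k)
u(x) = x**2
m(b) = -4 + b - b**2 (m(b) = -4 + (b - b**2) = -4 + b - b**2)
h(S) = S + S**2 (h(S) = S**2 + S = S + S**2)
h(m(a(-5, -1)))**3 = ((-4 - (-1 - 5) - (-(-1 - 5))**2)*(1 + (-4 - (-1 - 5) - (-(-1 - 5))**2)))**3 = ((-4 - 1*(-6) - (-1*(-6))**2)*(1 + (-4 - 1*(-6) - (-1*(-6))**2)))**3 = ((-4 + 6 - 1*6**2)*(1 + (-4 + 6 - 1*6**2)))**3 = ((-4 + 6 - 1*36)*(1 + (-4 + 6 - 1*36)))**3 = ((-4 + 6 - 36)*(1 + (-4 + 6 - 36)))**3 = (-34*(1 - 34))**3 = (-34*(-33))**3 = 1122**3 = 1412467848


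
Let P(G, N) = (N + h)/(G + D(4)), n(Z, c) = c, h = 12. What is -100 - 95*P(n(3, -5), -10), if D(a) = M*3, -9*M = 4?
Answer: -70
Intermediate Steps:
M = -4/9 (M = -⅑*4 = -4/9 ≈ -0.44444)
D(a) = -4/3 (D(a) = -4/9*3 = -4/3)
P(G, N) = (12 + N)/(-4/3 + G) (P(G, N) = (N + 12)/(G - 4/3) = (12 + N)/(-4/3 + G))
-100 - 95*P(n(3, -5), -10) = -100 - 285*(12 - 10)/(-4 + 3*(-5)) = -100 - 285*2/(-4 - 15) = -100 - 285*2/(-19) = -100 - 285*(-1)*2/19 = -100 - 95*(-6/19) = -100 + 30 = -70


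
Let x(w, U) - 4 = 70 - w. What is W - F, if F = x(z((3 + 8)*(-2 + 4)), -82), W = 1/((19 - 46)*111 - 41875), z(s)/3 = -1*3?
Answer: -3724377/44872 ≈ -83.000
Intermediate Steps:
z(s) = -9 (z(s) = 3*(-1*3) = 3*(-3) = -9)
x(w, U) = 74 - w (x(w, U) = 4 + (70 - w) = 74 - w)
W = -1/44872 (W = 1/(-27*111 - 41875) = 1/(-2997 - 41875) = 1/(-44872) = -1/44872 ≈ -2.2286e-5)
F = 83 (F = 74 - 1*(-9) = 74 + 9 = 83)
W - F = -1/44872 - 1*83 = -1/44872 - 83 = -3724377/44872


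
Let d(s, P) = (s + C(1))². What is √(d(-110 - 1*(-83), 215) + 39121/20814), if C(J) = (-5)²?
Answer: √2547154878/20814 ≈ 2.4248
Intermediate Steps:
C(J) = 25
d(s, P) = (25 + s)² (d(s, P) = (s + 25)² = (25 + s)²)
√(d(-110 - 1*(-83), 215) + 39121/20814) = √((25 + (-110 - 1*(-83)))² + 39121/20814) = √((25 + (-110 + 83))² + 39121*(1/20814)) = √((25 - 27)² + 39121/20814) = √((-2)² + 39121/20814) = √(4 + 39121/20814) = √(122377/20814) = √2547154878/20814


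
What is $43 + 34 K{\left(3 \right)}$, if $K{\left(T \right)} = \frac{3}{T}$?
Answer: $77$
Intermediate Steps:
$43 + 34 K{\left(3 \right)} = 43 + 34 \cdot \frac{3}{3} = 43 + 34 \cdot 3 \cdot \frac{1}{3} = 43 + 34 \cdot 1 = 43 + 34 = 77$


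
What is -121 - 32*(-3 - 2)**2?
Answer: -921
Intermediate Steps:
-121 - 32*(-3 - 2)**2 = -121 - 32*(-5)**2 = -121 - 32*25 = -121 - 800 = -921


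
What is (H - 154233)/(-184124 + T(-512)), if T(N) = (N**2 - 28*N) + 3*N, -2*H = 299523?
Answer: -607989/181640 ≈ -3.3472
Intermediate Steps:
H = -299523/2 (H = -1/2*299523 = -299523/2 ≈ -1.4976e+5)
T(N) = N**2 - 25*N
(H - 154233)/(-184124 + T(-512)) = (-299523/2 - 154233)/(-184124 - 512*(-25 - 512)) = -607989/(2*(-184124 - 512*(-537))) = -607989/(2*(-184124 + 274944)) = -607989/2/90820 = -607989/2*1/90820 = -607989/181640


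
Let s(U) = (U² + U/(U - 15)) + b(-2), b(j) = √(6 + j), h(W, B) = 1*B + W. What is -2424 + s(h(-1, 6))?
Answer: -4795/2 ≈ -2397.5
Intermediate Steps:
h(W, B) = B + W
s(U) = 2 + U² + U/(-15 + U) (s(U) = (U² + U/(U - 15)) + √(6 - 2) = (U² + U/(-15 + U)) + √4 = (U² + U/(-15 + U)) + 2 = 2 + U² + U/(-15 + U))
-2424 + s(h(-1, 6)) = -2424 + (-30 + (6 - 1)³ - 15*(6 - 1)² + 3*(6 - 1))/(-15 + (6 - 1)) = -2424 + (-30 + 5³ - 15*5² + 3*5)/(-15 + 5) = -2424 + (-30 + 125 - 15*25 + 15)/(-10) = -2424 - (-30 + 125 - 375 + 15)/10 = -2424 - ⅒*(-265) = -2424 + 53/2 = -4795/2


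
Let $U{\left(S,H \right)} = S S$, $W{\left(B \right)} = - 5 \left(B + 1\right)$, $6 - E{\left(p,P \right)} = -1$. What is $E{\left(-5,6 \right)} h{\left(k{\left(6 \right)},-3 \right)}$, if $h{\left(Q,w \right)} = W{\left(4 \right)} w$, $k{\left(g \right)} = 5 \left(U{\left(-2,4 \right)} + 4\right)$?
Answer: $525$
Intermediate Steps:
$E{\left(p,P \right)} = 7$ ($E{\left(p,P \right)} = 6 - -1 = 6 + 1 = 7$)
$W{\left(B \right)} = -5 - 5 B$ ($W{\left(B \right)} = - 5 \left(1 + B\right) = -5 - 5 B$)
$U{\left(S,H \right)} = S^{2}$
$k{\left(g \right)} = 40$ ($k{\left(g \right)} = 5 \left(\left(-2\right)^{2} + 4\right) = 5 \left(4 + 4\right) = 5 \cdot 8 = 40$)
$h{\left(Q,w \right)} = - 25 w$ ($h{\left(Q,w \right)} = \left(-5 - 20\right) w = - 25 w$)
$E{\left(-5,6 \right)} h{\left(k{\left(6 \right)},-3 \right)} = 7 \left(\left(-25\right) \left(-3\right)\right) = 7 \cdot 75 = 525$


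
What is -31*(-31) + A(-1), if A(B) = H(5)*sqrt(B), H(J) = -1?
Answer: 961 - I ≈ 961.0 - 1.0*I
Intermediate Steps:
A(B) = -sqrt(B)
-31*(-31) + A(-1) = -31*(-31) - sqrt(-1) = 961 - I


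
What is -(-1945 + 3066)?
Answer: -1121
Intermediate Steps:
-(-1945 + 3066) = -1*1121 = -1121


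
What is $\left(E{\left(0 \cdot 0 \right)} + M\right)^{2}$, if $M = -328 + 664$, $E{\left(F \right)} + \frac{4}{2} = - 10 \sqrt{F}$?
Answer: $111556$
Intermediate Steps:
$E{\left(F \right)} = -2 - 10 \sqrt{F}$
$M = 336$
$\left(E{\left(0 \cdot 0 \right)} + M\right)^{2} = \left(\left(-2 - 10 \sqrt{0 \cdot 0}\right) + 336\right)^{2} = \left(\left(-2 - 10 \sqrt{0}\right) + 336\right)^{2} = \left(\left(-2 - 0\right) + 336\right)^{2} = \left(\left(-2 + 0\right) + 336\right)^{2} = \left(-2 + 336\right)^{2} = 334^{2} = 111556$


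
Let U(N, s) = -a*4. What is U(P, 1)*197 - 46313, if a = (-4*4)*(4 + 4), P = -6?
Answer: 54551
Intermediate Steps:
a = -128 (a = -16*8 = -128)
U(N, s) = 512 (U(N, s) = -1*(-128)*4 = 128*4 = 512)
U(P, 1)*197 - 46313 = 512*197 - 46313 = 100864 - 46313 = 54551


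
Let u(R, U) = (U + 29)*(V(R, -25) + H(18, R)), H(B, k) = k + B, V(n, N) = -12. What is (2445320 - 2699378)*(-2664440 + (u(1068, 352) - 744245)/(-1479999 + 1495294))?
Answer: 64308146974878/95 ≈ 6.7693e+11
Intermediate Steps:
H(B, k) = B + k
u(R, U) = (6 + R)*(29 + U) (u(R, U) = (U + 29)*(-12 + (18 + R)) = (29 + U)*(6 + R) = (6 + R)*(29 + U))
(2445320 - 2699378)*(-2664440 + (u(1068, 352) - 744245)/(-1479999 + 1495294)) = (2445320 - 2699378)*(-2664440 + ((174 + 6*352 + 29*1068 + 1068*352) - 744245)/(-1479999 + 1495294)) = -254058*(-2664440 + ((174 + 2112 + 30972 + 375936) - 744245)/15295) = -254058*(-2664440 + (409194 - 744245)*(1/15295)) = -254058*(-2664440 - 335051*1/15295) = -254058*(-2664440 - 335051/15295) = -254058*(-40752944851/15295) = 64308146974878/95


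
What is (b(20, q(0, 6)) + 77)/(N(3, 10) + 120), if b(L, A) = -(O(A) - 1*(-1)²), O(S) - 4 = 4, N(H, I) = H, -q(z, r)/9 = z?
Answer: 70/123 ≈ 0.56911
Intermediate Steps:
q(z, r) = -9*z
O(S) = 8 (O(S) = 4 + 4 = 8)
b(L, A) = -7 (b(L, A) = -(8 - 1*(-1)²) = -(8 - 1*1) = -(8 - 1) = -1*7 = -7)
(b(20, q(0, 6)) + 77)/(N(3, 10) + 120) = (-7 + 77)/(3 + 120) = 70/123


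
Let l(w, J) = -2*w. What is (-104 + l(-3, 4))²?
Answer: 9604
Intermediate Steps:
(-104 + l(-3, 4))² = (-104 - 2*(-3))² = (-104 + 6)² = (-98)² = 9604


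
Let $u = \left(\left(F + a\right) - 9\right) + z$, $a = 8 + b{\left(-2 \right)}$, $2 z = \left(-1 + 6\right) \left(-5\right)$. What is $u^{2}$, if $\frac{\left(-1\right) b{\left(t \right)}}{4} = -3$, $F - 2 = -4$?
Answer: $\frac{49}{4} \approx 12.25$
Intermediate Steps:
$F = -2$ ($F = 2 - 4 = -2$)
$b{\left(t \right)} = 12$ ($b{\left(t \right)} = \left(-4\right) \left(-3\right) = 12$)
$z = - \frac{25}{2}$ ($z = \frac{\left(-1 + 6\right) \left(-5\right)}{2} = \frac{5 \left(-5\right)}{2} = \frac{1}{2} \left(-25\right) = - \frac{25}{2} \approx -12.5$)
$a = 20$ ($a = 8 + 12 = 20$)
$u = - \frac{7}{2}$ ($u = \left(\left(-2 + 20\right) - 9\right) - \frac{25}{2} = \left(18 - 9\right) - \frac{25}{2} = 9 - \frac{25}{2} = - \frac{7}{2} \approx -3.5$)
$u^{2} = \left(- \frac{7}{2}\right)^{2} = \frac{49}{4}$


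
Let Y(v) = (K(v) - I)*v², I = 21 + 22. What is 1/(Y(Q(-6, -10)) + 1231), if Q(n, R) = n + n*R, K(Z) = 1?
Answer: -1/121241 ≈ -8.2480e-6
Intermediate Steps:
I = 43
Q(n, R) = n + R*n
Y(v) = -42*v² (Y(v) = (1 - 1*43)*v² = (1 - 43)*v² = -42*v²)
1/(Y(Q(-6, -10)) + 1231) = 1/(-42*36*(1 - 10)² + 1231) = 1/(-42*(-6*(-9))² + 1231) = 1/(-42*54² + 1231) = 1/(-42*2916 + 1231) = 1/(-122472 + 1231) = 1/(-121241) = -1/121241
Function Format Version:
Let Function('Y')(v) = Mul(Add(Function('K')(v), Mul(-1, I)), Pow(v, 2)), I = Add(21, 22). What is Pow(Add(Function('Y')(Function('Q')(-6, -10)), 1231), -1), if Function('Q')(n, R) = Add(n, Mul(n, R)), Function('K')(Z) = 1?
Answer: Rational(-1, 121241) ≈ -8.2480e-6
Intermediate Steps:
I = 43
Function('Q')(n, R) = Add(n, Mul(R, n))
Function('Y')(v) = Mul(-42, Pow(v, 2)) (Function('Y')(v) = Mul(Add(1, Mul(-1, 43)), Pow(v, 2)) = Mul(Add(1, -43), Pow(v, 2)) = Mul(-42, Pow(v, 2)))
Pow(Add(Function('Y')(Function('Q')(-6, -10)), 1231), -1) = Pow(Add(Mul(-42, Pow(Mul(-6, Add(1, -10)), 2)), 1231), -1) = Pow(Add(Mul(-42, Pow(Mul(-6, -9), 2)), 1231), -1) = Pow(Add(Mul(-42, Pow(54, 2)), 1231), -1) = Pow(Add(Mul(-42, 2916), 1231), -1) = Pow(Add(-122472, 1231), -1) = Pow(-121241, -1) = Rational(-1, 121241)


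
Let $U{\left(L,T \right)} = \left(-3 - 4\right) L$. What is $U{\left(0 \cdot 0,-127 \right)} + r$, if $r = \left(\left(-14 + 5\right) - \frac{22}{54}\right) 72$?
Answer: $- \frac{2032}{3} \approx -677.33$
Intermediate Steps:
$U{\left(L,T \right)} = - 7 L$
$r = - \frac{2032}{3}$ ($r = \left(-9 - \frac{11}{27}\right) 72 = \left(- \frac{254}{27}\right) 72 = - \frac{2032}{3} \approx -677.33$)
$U{\left(0 \cdot 0,-127 \right)} + r = - 7 \cdot 0 \cdot 0 - \frac{2032}{3} = \left(-7\right) 0 - \frac{2032}{3} = 0 - \frac{2032}{3} = - \frac{2032}{3}$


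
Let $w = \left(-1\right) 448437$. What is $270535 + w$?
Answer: $-177902$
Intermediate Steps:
$w = -448437$
$270535 + w = 270535 - 448437 = -177902$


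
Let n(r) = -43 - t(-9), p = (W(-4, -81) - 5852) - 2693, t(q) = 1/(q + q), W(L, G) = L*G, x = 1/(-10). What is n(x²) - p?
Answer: 147205/18 ≈ 8178.1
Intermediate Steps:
x = -⅒ ≈ -0.10000
W(L, G) = G*L
t(q) = 1/(2*q)
p = -8221 (p = (-81*(-4) - 5852) - 2693 = (324 - 5852) - 2693 = -5528 - 2693 = -8221)
n(r) = -773/18 (n(r) = -43 - 1/(2*(-9)) = -43 - (-1)/(2*9) = -43 - 1*(-1/18) = -43 + 1/18 = -773/18)
n(x²) - p = -773/18 - 1*(-8221) = -773/18 + 8221 = 147205/18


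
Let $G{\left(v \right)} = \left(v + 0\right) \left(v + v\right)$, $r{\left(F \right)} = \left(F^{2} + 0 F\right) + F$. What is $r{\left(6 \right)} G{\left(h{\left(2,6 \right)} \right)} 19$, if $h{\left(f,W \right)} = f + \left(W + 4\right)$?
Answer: $229824$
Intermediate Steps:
$h{\left(f,W \right)} = 4 + W + f$ ($h{\left(f,W \right)} = f + \left(4 + W\right) = 4 + W + f$)
$r{\left(F \right)} = F + F^{2}$ ($r{\left(F \right)} = \left(F^{2} + 0\right) + F = F^{2} + F = F + F^{2}$)
$G{\left(v \right)} = 2 v^{2}$ ($G{\left(v \right)} = v 2 v = 2 v^{2}$)
$r{\left(6 \right)} G{\left(h{\left(2,6 \right)} \right)} 19 = 6 \left(1 + 6\right) 2 \left(4 + 6 + 2\right)^{2} \cdot 19 = 6 \cdot 7 \cdot 2 \cdot 12^{2} \cdot 19 = 42 \cdot 2 \cdot 144 \cdot 19 = 42 \cdot 288 \cdot 19 = 12096 \cdot 19 = 229824$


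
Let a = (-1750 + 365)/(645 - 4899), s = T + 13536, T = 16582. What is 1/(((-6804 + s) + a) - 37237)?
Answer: -4254/59227057 ≈ -7.1825e-5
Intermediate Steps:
s = 30118 (s = 16582 + 13536 = 30118)
a = 1385/4254 (a = -1385/(-4254) = -1385*(-1/4254) = 1385/4254 ≈ 0.32558)
1/(((-6804 + s) + a) - 37237) = 1/(((-6804 + 30118) + 1385/4254) - 37237) = 1/((23314 + 1385/4254) - 37237) = 1/(99179141/4254 - 37237) = 1/(-59227057/4254) = -4254/59227057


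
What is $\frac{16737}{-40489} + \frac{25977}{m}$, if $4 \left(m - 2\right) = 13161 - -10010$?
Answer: $\frac{3819184089}{938494531} \approx 4.0695$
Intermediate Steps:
$m = \frac{23179}{4}$ ($m = 2 + \frac{13161 - -10010}{4} = 2 + \frac{13161 + 10010}{4} = 2 + \frac{1}{4} \cdot 23171 = 2 + \frac{23171}{4} = \frac{23179}{4} \approx 5794.8$)
$\frac{16737}{-40489} + \frac{25977}{m} = \frac{16737}{-40489} + \frac{25977}{\frac{23179}{4}} = 16737 \left(- \frac{1}{40489}\right) + 25977 \cdot \frac{4}{23179} = - \frac{16737}{40489} + \frac{103908}{23179} = \frac{3819184089}{938494531}$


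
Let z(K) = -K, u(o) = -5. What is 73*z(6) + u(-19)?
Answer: -443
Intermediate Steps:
73*z(6) + u(-19) = 73*(-1*6) - 5 = 73*(-6) - 5 = -438 - 5 = -443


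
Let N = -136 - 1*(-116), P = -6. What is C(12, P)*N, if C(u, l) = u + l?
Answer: -120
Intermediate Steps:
C(u, l) = l + u
N = -20 (N = -136 + 116 = -20)
C(12, P)*N = (-6 + 12)*(-20) = 6*(-20) = -120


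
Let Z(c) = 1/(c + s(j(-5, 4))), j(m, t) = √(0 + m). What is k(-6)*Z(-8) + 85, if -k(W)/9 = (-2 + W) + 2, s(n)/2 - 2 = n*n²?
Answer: 3637/43 + 45*I*√5/43 ≈ 84.581 + 2.3401*I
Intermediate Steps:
j(m, t) = √m
s(n) = 4 + 2*n³ (s(n) = 4 + 2*(n*n²) = 4 + 2*n³)
k(W) = -9*W (k(W) = -9*((-2 + W) + 2) = -9*W)
Z(c) = 1/(4 + c - 10*I*√5) (Z(c) = 1/(c + (4 + 2*(√(-5))³)) = 1/(c + (4 + 2*(I*√5)³)) = 1/(c + (4 + 2*(-5*I*√5))) = 1/(c + (4 - 10*I*√5)) = 1/(4 + c - 10*I*√5))
k(-6)*Z(-8) + 85 = (-9*(-6))/(4 - 8 - 10*I*√5) + 85 = 54/(-4 - 10*I*√5) + 85 = 85 + 54/(-4 - 10*I*√5)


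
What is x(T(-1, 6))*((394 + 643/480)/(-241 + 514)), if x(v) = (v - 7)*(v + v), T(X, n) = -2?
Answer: 27109/520 ≈ 52.133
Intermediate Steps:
x(v) = 2*v*(-7 + v) (x(v) = (-7 + v)*(2*v) = 2*v*(-7 + v))
x(T(-1, 6))*((394 + 643/480)/(-241 + 514)) = (2*(-2)*(-7 - 2))*((394 + 643/480)/(-241 + 514)) = (2*(-2)*(-9))*((394 + 643*(1/480))/273) = 36*((394 + 643/480)*(1/273)) = 36*((189763/480)*(1/273)) = 36*(27109/18720) = 27109/520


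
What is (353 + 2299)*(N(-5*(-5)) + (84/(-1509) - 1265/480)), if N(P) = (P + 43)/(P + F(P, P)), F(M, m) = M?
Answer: -355121143/100600 ≈ -3530.0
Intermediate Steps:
N(P) = (43 + P)/(2*P) (N(P) = (P + 43)/(P + P) = (43 + P)/((2*P)) = (43 + P)*(1/(2*P)) = (43 + P)/(2*P))
(353 + 2299)*(N(-5*(-5)) + (84/(-1509) - 1265/480)) = (353 + 2299)*((43 - 5*(-5))/(2*((-5*(-5)))) + (84/(-1509) - 1265/480)) = 2652*((1/2)*(43 + 25)/25 + (84*(-1/1509) - 1265*1/480)) = 2652*((1/2)*(1/25)*68 + (-28/503 - 253/96)) = 2652*(34/25 - 129947/48288) = 2652*(-1606883/1207200) = -355121143/100600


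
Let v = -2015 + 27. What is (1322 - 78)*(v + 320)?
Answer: -2074992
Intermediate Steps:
v = -1988
(1322 - 78)*(v + 320) = (1322 - 78)*(-1988 + 320) = 1244*(-1668) = -2074992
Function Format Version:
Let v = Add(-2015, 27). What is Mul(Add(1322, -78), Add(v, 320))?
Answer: -2074992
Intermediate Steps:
v = -1988
Mul(Add(1322, -78), Add(v, 320)) = Mul(Add(1322, -78), Add(-1988, 320)) = Mul(1244, -1668) = -2074992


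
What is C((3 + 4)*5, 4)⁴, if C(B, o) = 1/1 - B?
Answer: 1336336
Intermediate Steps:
C(B, o) = 1 - B
C((3 + 4)*5, 4)⁴ = (1 - (3 + 4)*5)⁴ = (1 - 7*5)⁴ = (1 - 1*35)⁴ = (1 - 35)⁴ = (-34)⁴ = 1336336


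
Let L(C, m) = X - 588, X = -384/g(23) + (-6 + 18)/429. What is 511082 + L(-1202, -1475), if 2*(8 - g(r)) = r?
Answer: 511114346/1001 ≈ 5.1060e+5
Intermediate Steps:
g(r) = 8 - r/2
X = 109852/1001 (X = -384/(8 - 1/2*23) + (-6 + 18)/429 = -384/(8 - 23/2) + 12*(1/429) = -384/(-7/2) + 4/143 = -384*(-2/7) + 4/143 = 768/7 + 4/143 = 109852/1001 ≈ 109.74)
L(C, m) = -478736/1001 (L(C, m) = 109852/1001 - 588 = -478736/1001)
511082 + L(-1202, -1475) = 511082 - 478736/1001 = 511114346/1001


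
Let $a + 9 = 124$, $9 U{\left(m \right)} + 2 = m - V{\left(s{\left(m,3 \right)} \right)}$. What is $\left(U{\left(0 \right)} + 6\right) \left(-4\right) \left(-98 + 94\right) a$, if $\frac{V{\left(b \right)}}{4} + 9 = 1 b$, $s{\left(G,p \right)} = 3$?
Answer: $\frac{139840}{9} \approx 15538.0$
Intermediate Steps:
$V{\left(b \right)} = -36 + 4 b$ ($V{\left(b \right)} = -36 + 4 \cdot 1 b = -36 + 4 b$)
$U{\left(m \right)} = \frac{22}{9} + \frac{m}{9}$ ($U{\left(m \right)} = - \frac{2}{9} + \frac{m - \left(-36 + 4 \cdot 3\right)}{9} = - \frac{2}{9} + \frac{m - \left(-36 + 12\right)}{9} = - \frac{2}{9} + \frac{m - -24}{9} = - \frac{2}{9} + \frac{m + 24}{9} = - \frac{2}{9} + \frac{24 + m}{9} = - \frac{2}{9} + \left(\frac{8}{3} + \frac{m}{9}\right) = \frac{22}{9} + \frac{m}{9}$)
$a = 115$ ($a = -9 + 124 = 115$)
$\left(U{\left(0 \right)} + 6\right) \left(-4\right) \left(-98 + 94\right) a = \left(\left(\frac{22}{9} + \frac{1}{9} \cdot 0\right) + 6\right) \left(-4\right) \left(-98 + 94\right) 115 = \left(\left(\frac{22}{9} + 0\right) + 6\right) \left(-4\right) \left(-4\right) 115 = \left(\frac{22}{9} + 6\right) \left(-4\right) \left(-4\right) 115 = \frac{76}{9} \left(-4\right) \left(-4\right) 115 = \left(- \frac{304}{9}\right) \left(-4\right) 115 = \frac{1216}{9} \cdot 115 = \frac{139840}{9}$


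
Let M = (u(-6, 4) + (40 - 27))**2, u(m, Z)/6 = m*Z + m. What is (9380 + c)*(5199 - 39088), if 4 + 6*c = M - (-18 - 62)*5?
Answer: -2865823285/6 ≈ -4.7764e+8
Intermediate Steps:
u(m, Z) = 6*m + 6*Z*m (u(m, Z) = 6*(m*Z + m) = 6*(Z*m + m) = 6*(m + Z*m) = 6*m + 6*Z*m)
M = 27889 (M = (6*(-6)*(1 + 4) + (40 - 27))**2 = (6*(-6)*5 + 13)**2 = (-180 + 13)**2 = (-167)**2 = 27889)
c = 28285/6 (c = -2/3 + (27889 - (-18 - 62)*5)/6 = -2/3 + (27889 - (-80)*5)/6 = -2/3 + (27889 - 1*(-400))/6 = -2/3 + (27889 + 400)/6 = -2/3 + (1/6)*28289 = -2/3 + 28289/6 = 28285/6 ≈ 4714.2)
(9380 + c)*(5199 - 39088) = (9380 + 28285/6)*(5199 - 39088) = (84565/6)*(-33889) = -2865823285/6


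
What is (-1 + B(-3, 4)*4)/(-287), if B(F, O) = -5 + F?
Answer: 33/287 ≈ 0.11498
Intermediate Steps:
(-1 + B(-3, 4)*4)/(-287) = (-1 + (-5 - 3)*4)/(-287) = (-1 - 8*4)*(-1/287) = (-1 - 32)*(-1/287) = -33*(-1/287) = 33/287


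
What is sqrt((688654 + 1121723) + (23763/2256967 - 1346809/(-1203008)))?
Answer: sqrt(208533950025547956443494450421)/339393669592 ≈ 1345.5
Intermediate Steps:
sqrt((688654 + 1121723) + (23763/2256967 - 1346809/(-1203008))) = sqrt(1810377 + (23763*(1/2256967) - 1346809*(-1/1203008))) = sqrt(1810377 + (23763/2256967 + 1346809/1203008)) = sqrt(1810377 + 3068290547407/2715149356736) = sqrt(4915447015290196879/2715149356736) = sqrt(208533950025547956443494450421)/339393669592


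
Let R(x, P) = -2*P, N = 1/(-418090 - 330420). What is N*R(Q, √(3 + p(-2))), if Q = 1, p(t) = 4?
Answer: √7/374255 ≈ 7.0694e-6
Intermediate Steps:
N = -1/748510 (N = 1/(-748510) = -1/748510 ≈ -1.3360e-6)
N*R(Q, √(3 + p(-2))) = -(-1)*√(3 + 4)/374255 = -(-1)*√7/374255 = √7/374255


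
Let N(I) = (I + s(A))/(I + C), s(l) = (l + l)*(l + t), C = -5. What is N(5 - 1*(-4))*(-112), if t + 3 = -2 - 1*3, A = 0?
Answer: -252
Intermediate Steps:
t = -8 (t = -3 + (-2 - 1*3) = -3 + (-2 - 3) = -3 - 5 = -8)
s(l) = 2*l*(-8 + l) (s(l) = (l + l)*(l - 8) = (2*l)*(-8 + l) = 2*l*(-8 + l))
N(I) = I/(-5 + I) (N(I) = (I + 2*0*(-8 + 0))/(I - 5) = (I + 2*0*(-8))/(-5 + I) = (I + 0)/(-5 + I) = I/(-5 + I))
N(5 - 1*(-4))*(-112) = ((5 - 1*(-4))/(-5 + (5 - 1*(-4))))*(-112) = ((5 + 4)/(-5 + (5 + 4)))*(-112) = (9/(-5 + 9))*(-112) = (9/4)*(-112) = -252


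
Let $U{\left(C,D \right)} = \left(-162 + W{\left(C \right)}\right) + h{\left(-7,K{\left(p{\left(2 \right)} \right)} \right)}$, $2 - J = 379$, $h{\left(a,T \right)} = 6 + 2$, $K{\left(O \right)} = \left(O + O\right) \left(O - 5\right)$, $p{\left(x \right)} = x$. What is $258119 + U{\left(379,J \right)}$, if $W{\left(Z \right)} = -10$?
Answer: $257955$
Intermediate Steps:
$K{\left(O \right)} = 2 O \left(-5 + O\right)$
$h{\left(a,T \right)} = 8$
$J = -377$ ($J = 2 - 379 = -377$)
$U{\left(C,D \right)} = -164$ ($U{\left(C,D \right)} = \left(-162 - 10\right) + 8 = -172 + 8 = -164$)
$258119 + U{\left(379,J \right)} = 258119 - 164 = 257955$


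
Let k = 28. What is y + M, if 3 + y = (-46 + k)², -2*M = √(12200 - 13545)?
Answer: 321 - I*√1345/2 ≈ 321.0 - 18.337*I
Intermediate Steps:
M = -I*√1345/2 (M = -√(12200 - 13545)/2 = -I*√1345/2 ≈ -18.337*I)
y = 321 (y = -3 + (-46 + 28)² = -3 + (-18)² = -3 + 324 = 321)
y + M = 321 - I*√1345/2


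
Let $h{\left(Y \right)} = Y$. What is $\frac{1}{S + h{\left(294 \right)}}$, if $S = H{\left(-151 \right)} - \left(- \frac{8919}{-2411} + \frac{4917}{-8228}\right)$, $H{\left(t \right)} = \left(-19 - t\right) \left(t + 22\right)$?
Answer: $- \frac{1803428}{30184157847} \approx -5.9747 \cdot 10^{-5}$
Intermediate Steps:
$H{\left(t \right)} = \left(-19 - t\right) \left(22 + t\right)$
$S = - \frac{30714365679}{1803428}$ ($S = \left(-418 - \left(-151\right)^{2} - -6191\right) - \left(- \frac{8919}{-2411} + \frac{4917}{-8228}\right) = \left(-418 - 22801 + 6191\right) - \left(\left(-8919\right) \left(- \frac{1}{2411}\right) + 4917 \left(- \frac{1}{8228}\right)\right) = \left(-418 - 22801 + 6191\right) - \left(\frac{8919}{2411} - \frac{447}{748}\right) = -17028 - \frac{5593695}{1803428} = - \frac{30714365679}{1803428} \approx -17031.0$)
$\frac{1}{S + h{\left(294 \right)}} = \frac{1}{- \frac{30714365679}{1803428} + 294} = \frac{1}{- \frac{30184157847}{1803428}} = - \frac{1803428}{30184157847}$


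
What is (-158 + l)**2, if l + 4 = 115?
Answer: 2209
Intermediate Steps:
l = 111 (l = -4 + 115 = 111)
(-158 + l)**2 = (-158 + 111)**2 = (-47)**2 = 2209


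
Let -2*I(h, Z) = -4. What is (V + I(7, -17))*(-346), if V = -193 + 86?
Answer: 36330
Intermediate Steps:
I(h, Z) = 2 (I(h, Z) = -1/2*(-4) = 2)
V = -107
(V + I(7, -17))*(-346) = (-107 + 2)*(-346) = -105*(-346) = 36330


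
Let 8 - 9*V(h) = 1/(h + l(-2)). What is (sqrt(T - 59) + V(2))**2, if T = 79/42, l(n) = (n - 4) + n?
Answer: -1149107/20412 + 7*I*sqrt(100758)/162 ≈ -56.296 + 13.716*I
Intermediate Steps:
l(n) = -4 + 2*n (l(n) = (-4 + n) + n = -4 + 2*n)
T = 79/42 (T = 79*(1/42) = 79/42 ≈ 1.8810)
V(h) = 8/9 - 1/(9*(-8 + h)) (V(h) = 8/9 - 1/(9*(h + (-4 + 2*(-2)))) = 8/9 - 1/(9*(h + (-4 - 4))) = 8/9 - 1/(9*(h - 8)) = 8/9 - 1/(9*(-8 + h)))
(sqrt(T - 59) + V(2))**2 = (sqrt(79/42 - 59) + (-65 + 8*2)/(9*(-8 + 2)))**2 = (sqrt(-2399/42) + (1/9)*(-65 + 16)/(-6))**2 = (I*sqrt(100758)/42 + (1/9)*(-1/6)*(-49))**2 = (I*sqrt(100758)/42 + 49/54)**2 = (49/54 + I*sqrt(100758)/42)**2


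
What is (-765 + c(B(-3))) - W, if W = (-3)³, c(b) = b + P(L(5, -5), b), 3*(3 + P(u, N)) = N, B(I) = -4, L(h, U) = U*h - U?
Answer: -2239/3 ≈ -746.33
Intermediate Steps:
L(h, U) = -U + U*h
P(u, N) = -3 + N/3
c(b) = -3 + 4*b/3 (c(b) = b + (-3 + b/3) = -3 + 4*b/3)
W = -27
(-765 + c(B(-3))) - W = (-765 + (-3 + (4/3)*(-4))) - 1*(-27) = (-765 + (-3 - 16/3)) + 27 = (-765 - 25/3) + 27 = -2320/3 + 27 = -2239/3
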